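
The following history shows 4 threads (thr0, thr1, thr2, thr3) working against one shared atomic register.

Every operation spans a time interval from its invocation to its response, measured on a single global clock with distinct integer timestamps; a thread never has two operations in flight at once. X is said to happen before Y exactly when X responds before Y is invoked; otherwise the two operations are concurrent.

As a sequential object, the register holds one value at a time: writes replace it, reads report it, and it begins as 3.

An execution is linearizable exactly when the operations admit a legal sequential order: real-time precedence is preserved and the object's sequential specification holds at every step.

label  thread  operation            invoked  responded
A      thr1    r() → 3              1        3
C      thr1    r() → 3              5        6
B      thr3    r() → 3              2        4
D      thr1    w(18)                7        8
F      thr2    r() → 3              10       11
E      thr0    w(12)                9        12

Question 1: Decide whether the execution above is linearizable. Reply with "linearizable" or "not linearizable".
not linearizable

already the first 11 events (up to F's response at time 11) admit no linearization; the first 10 still do
all 2 real-time-respecting orders fail — 5 completed atomic register operations, no legal replay
include/drop combinations of the 1 pending operation (E) were all tried; none helps
one such order, A, B, C, D, F (pending dropped), breaks at step 5 where F r() → 3 is illegal
one such order, B, A, C, D, F (pending dropped), breaks at step 5 where F r() → 3 is illegal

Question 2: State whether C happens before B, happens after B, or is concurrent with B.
after

C spans [5,6], B spans [2,4]
resp(B)=4 < inv(C)=5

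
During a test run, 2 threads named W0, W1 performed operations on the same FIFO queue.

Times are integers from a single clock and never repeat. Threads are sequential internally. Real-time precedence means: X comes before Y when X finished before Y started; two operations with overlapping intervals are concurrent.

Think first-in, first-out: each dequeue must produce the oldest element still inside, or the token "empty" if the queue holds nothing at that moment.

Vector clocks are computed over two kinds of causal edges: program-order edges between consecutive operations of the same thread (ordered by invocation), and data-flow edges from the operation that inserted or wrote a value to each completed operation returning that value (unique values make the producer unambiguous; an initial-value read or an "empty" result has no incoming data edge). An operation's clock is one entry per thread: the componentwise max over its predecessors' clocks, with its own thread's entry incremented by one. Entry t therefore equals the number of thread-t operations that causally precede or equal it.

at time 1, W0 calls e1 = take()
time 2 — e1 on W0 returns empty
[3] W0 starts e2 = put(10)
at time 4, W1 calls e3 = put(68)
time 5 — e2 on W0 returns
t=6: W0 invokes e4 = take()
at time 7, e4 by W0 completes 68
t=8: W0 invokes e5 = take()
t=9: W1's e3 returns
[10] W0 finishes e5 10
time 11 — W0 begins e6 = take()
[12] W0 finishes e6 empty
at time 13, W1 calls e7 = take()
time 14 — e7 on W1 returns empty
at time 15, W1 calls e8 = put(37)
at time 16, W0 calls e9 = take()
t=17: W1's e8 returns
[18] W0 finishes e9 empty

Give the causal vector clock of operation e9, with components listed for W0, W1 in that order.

e3 (invocation 4): nothing precedes it; W1's component alone gives (0, 1)
e1 (invocation 1): nothing precedes it; W0's component alone gives (1, 0)
merge at e7 (invoked 13): VC(e3)=(0, 1), own-thread bump on W1 → (0, 2)
merge at e2 (invoked 3): VC(e1)=(1, 0), own-thread bump on W0 → (2, 0)
merge at e8 (invoked 15): VC(e7)=(0, 2), own-thread bump on W1 → (0, 3)
merge at e4 (invoked 6): VC(e2)=(2, 0), VC(e3)=(0, 1), own-thread bump on W0 → (3, 1)
merge at e5 (invoked 8): VC(e2)=(2, 0), VC(e4)=(3, 1), own-thread bump on W0 → (4, 1)
merge at e6 (invoked 11): VC(e5)=(4, 1), own-thread bump on W0 → (5, 1)
merge at e9 (invoked 16): VC(e6)=(5, 1), own-thread bump on W0 → (6, 1)
target: VC(e9) = (6, 1)

(6, 1)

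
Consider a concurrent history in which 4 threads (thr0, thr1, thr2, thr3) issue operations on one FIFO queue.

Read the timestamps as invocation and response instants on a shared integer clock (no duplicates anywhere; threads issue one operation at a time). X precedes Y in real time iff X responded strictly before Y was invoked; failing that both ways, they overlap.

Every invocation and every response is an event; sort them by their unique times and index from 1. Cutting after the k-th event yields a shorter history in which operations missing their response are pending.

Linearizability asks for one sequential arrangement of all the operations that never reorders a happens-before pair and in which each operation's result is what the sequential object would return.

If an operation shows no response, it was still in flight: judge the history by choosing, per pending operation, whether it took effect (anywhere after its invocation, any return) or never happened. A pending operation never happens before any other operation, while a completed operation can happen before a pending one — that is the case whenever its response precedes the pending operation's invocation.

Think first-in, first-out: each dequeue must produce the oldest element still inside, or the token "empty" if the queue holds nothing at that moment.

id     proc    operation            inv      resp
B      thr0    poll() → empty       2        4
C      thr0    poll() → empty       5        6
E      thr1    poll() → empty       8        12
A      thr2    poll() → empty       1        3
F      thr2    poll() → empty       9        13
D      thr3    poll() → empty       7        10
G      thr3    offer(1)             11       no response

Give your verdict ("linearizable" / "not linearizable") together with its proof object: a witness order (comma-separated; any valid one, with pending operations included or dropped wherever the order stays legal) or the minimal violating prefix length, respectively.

after step 1 (A poll() → empty): queue <>
after step 2 (B poll() → empty): queue <>
after step 3 (C poll() → empty): queue <>
after step 4 (D poll() → empty): queue <>
after step 5 (E poll() → empty): queue <>
after step 6 (F poll() → empty): queue <>

linearizable — witness: A, B, C, D, E, F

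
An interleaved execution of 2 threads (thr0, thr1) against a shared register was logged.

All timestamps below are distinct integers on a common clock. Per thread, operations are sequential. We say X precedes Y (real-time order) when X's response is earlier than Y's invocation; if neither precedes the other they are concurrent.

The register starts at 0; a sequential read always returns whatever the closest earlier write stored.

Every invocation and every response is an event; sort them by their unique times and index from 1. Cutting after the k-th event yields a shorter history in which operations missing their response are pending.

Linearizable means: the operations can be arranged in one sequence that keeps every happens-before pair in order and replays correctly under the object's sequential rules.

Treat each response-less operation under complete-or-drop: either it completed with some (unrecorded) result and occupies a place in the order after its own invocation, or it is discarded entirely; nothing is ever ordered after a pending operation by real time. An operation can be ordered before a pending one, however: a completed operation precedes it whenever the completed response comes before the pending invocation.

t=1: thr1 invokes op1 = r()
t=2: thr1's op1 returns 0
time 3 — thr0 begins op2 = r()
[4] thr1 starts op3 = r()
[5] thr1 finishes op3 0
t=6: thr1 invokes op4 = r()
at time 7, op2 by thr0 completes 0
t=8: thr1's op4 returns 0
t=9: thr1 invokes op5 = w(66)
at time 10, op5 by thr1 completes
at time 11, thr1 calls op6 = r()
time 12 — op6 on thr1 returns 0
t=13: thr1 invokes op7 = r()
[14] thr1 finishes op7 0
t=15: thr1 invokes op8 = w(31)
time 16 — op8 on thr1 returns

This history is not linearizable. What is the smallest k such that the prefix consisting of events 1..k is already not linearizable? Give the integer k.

events 1..11 are linearizable; a witness order is op1, op2, op3, op4, op5:
after step 1 (op1 r() → 0): value 0
after step 2 (op2 r() → 0): value 0
after step 3 (op3 r() → 0): value 0
after step 4 (op4 r() → 0): value 0
after step 5 (op5 w(66)): value 66
at event 12 (op6's time-12 response) nothing linearizes any more
take op1, op2, op3, op4, op5, op6: step 6 already fails, because op6 r() → 0 cannot occur there
take op1, op3, op2, op4, op5, op6: step 6 already fails, because op6 r() → 0 cannot occur there

12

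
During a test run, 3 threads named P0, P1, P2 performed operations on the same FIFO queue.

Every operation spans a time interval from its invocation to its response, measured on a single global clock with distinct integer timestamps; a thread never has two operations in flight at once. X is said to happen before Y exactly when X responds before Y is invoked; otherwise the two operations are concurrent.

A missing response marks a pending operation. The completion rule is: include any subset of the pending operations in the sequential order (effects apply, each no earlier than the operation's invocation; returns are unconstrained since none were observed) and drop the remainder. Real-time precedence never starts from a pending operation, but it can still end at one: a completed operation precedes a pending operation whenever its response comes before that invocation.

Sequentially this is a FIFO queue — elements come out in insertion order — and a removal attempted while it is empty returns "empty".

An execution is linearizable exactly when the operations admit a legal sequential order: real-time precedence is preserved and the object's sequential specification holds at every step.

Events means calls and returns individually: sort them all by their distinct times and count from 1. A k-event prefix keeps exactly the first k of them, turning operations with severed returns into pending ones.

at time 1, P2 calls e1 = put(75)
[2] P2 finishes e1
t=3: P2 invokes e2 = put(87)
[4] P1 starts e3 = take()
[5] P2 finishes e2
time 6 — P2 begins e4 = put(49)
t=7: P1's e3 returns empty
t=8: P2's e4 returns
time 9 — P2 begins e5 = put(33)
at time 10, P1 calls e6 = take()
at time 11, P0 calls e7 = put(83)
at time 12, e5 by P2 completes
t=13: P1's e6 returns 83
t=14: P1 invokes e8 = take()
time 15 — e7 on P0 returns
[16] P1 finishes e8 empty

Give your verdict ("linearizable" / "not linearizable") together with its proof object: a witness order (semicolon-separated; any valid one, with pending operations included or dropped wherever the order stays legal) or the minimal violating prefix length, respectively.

cut after 6 events: linearizable; cut after 7 events (e3 responds, time 7): not linearizable
3 completed operations, 2 real-time-consistent orders — every FIFO queue replay fails
no escape via the 1 pending operation (e4): every completion choice fails
take e1, e2, e3 (pending dropped): step 3 already fails, because e3 take() → empty cannot occur there
take e1, e3, e2 (pending dropped): step 2 already fails, because e3 take() → empty cannot occur there

not linearizable — minimal violating prefix: 7 events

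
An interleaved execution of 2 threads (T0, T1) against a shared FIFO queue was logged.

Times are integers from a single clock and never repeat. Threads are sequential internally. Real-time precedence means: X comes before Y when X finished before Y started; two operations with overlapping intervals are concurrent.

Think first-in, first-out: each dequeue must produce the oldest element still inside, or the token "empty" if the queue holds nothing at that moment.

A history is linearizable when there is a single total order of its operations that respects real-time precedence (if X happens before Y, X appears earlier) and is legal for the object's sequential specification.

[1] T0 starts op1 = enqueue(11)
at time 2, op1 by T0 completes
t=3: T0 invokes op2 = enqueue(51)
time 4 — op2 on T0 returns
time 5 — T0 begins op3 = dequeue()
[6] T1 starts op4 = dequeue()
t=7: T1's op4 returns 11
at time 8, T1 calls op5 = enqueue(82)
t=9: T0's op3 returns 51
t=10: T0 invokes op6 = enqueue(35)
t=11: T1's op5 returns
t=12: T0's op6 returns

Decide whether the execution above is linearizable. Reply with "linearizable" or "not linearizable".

linearizable

a witness: op1, op2, op4, op3, op5, op6
after step 1 (op1 enqueue(11)): queue <11>
after step 2 (op2 enqueue(51)): queue <11,51>
after step 3 (op4 dequeue() → 11): queue <51>
after step 4 (op3 dequeue() → 51): queue <>
after step 5 (op5 enqueue(82)): queue <82>
after step 6 (op6 enqueue(35)): queue <82,35>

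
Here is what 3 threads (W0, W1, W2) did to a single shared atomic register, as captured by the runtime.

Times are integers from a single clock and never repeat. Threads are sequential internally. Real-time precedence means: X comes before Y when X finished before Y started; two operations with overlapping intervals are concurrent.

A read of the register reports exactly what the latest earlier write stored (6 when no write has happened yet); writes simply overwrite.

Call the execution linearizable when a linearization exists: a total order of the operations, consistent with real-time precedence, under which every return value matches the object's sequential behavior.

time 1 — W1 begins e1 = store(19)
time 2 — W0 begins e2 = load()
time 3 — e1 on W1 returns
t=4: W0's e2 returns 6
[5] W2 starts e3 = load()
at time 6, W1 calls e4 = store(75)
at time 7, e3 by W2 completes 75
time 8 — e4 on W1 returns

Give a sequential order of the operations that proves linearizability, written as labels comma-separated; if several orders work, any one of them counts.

1. e2 load() → 6, leaving value 6
2. e1 store(19), leaving value 19
3. e4 store(75), leaving value 75
4. e3 load() → 75, leaving value 75

e2, e1, e4, e3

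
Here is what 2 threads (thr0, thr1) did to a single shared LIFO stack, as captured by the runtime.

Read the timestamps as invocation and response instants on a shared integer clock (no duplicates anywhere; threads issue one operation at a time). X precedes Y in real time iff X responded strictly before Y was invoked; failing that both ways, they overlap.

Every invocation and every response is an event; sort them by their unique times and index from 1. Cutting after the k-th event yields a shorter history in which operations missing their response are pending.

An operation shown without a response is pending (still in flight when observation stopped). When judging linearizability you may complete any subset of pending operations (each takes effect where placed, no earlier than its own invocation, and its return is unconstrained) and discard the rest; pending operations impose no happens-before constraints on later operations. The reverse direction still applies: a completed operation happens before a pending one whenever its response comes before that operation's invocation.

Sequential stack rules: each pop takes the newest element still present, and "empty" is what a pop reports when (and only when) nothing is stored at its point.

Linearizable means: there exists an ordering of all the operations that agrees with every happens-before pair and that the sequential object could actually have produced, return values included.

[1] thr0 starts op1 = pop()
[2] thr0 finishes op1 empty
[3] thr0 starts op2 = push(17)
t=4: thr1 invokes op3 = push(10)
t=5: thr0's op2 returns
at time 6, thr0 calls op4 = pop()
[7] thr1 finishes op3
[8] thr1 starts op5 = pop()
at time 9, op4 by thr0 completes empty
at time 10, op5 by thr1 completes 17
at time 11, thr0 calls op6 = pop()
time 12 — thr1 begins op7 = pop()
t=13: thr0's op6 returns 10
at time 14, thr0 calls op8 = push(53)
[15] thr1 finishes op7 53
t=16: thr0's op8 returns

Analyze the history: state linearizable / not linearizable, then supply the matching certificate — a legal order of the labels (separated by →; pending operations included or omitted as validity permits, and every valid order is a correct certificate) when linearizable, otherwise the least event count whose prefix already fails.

not linearizable — minimal violating prefix: 9 events

cut after 8 events: linearizable; cut after 9 events (op4 responds, time 9): not linearizable
real-time-consistent orders of the 4 completed operations: 3 — all fail the LIFO stack replay
no escape via the 1 pending operation (op5): every completion choice fails
one such order, op1, op2, op3, op4 (pending dropped), breaks at step 4 where op4 pop() → empty is illegal
one such order, op1, op2, op4, op3 (pending dropped), breaks at step 3 where op4 pop() → empty is illegal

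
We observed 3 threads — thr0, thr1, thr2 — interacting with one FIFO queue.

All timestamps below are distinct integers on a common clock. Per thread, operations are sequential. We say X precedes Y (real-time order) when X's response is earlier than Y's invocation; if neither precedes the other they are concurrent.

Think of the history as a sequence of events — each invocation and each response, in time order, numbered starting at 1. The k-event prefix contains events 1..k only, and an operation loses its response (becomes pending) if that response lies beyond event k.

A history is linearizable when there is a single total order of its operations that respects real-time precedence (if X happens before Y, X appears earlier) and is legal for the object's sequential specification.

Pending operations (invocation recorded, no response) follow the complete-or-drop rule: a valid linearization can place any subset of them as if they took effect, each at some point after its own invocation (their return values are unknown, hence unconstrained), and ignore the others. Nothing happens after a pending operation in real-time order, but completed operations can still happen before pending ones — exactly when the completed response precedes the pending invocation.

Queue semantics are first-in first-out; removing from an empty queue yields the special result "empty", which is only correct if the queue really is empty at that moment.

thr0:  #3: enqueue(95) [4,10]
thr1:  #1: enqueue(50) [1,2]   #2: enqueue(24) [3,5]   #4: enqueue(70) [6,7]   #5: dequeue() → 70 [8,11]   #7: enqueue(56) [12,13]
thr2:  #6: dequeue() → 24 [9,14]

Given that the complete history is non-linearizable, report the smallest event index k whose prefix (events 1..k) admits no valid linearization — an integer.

a valid linearization of events 1..10 exists, for instance #1, #2, #3, #4:
1. #1 enqueue(50), leaving queue <50>
2. #2 enqueue(24), leaving queue <50,24>
3. #3 enqueue(95), leaving queue <50,24,95>
4. #4 enqueue(70), leaving queue <50,24,95,70>
adding event 11 (#5 responds at 11) leaves no legal real-time order
every completion of the 1 pending operation (#6) was checked; none linearizes
e.g. #1, #2, #3, #4, #5 (pending dropped): illegal at step 5, since #5 dequeue() → 70 cannot apply there
e.g. #1, #2, #4, #3, #5 (pending dropped): illegal at step 5, since #5 dequeue() → 70 cannot apply there

11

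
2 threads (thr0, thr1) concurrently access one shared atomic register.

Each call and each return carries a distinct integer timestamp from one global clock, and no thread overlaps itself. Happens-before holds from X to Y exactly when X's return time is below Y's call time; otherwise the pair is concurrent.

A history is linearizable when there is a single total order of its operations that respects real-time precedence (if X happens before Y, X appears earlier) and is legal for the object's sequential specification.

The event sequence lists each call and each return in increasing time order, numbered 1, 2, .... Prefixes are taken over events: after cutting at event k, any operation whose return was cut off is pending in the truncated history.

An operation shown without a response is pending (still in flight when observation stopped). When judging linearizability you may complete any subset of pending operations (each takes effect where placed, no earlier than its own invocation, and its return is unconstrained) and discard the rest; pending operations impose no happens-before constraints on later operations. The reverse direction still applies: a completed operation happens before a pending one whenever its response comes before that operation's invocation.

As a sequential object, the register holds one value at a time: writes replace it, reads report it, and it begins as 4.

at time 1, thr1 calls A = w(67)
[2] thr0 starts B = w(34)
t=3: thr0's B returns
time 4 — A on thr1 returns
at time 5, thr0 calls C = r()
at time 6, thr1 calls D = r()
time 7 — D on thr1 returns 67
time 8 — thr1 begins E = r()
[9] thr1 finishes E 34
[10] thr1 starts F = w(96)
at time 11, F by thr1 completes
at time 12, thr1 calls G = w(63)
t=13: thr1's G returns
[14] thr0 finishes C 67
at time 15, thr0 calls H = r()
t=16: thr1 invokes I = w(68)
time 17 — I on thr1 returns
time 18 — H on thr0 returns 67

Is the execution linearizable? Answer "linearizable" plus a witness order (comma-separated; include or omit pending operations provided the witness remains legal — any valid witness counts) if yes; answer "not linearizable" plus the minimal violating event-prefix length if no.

not linearizable — minimal violating prefix: 9 events

prefix check: 1..8 passes, 1..9 fails once E's time-9 response joins
the 4 completed operations admit 2 real-time orders; each fails the atomic register replay
completion choices over the 1 pending operation (C) were checked; none helps
take A, B, D, E (pending dropped): step 3 already fails, because D r() → 67 cannot occur there
take B, A, D, E (pending dropped): step 4 already fails, because E r() → 34 cannot occur there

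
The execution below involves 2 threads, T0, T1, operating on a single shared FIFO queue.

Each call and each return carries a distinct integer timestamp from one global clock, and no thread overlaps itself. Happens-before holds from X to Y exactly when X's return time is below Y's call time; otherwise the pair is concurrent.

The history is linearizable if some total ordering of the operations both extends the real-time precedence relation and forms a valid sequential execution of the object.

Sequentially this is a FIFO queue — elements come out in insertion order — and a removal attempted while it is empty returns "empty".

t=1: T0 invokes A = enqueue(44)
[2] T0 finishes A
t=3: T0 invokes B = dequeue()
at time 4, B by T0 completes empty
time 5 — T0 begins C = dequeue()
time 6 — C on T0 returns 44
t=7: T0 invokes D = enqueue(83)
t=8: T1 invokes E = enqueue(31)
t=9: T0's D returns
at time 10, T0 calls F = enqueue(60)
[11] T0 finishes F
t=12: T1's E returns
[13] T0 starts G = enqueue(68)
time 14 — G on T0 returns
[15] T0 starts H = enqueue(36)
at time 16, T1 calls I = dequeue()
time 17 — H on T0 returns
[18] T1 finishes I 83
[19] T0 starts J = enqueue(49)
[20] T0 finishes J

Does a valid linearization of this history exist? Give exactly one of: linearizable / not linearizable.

cut after 3 events: linearizable; cut after 4 events (B responds, time 4): not linearizable
a single order respects real time; the 2 completed FIFO queue operations fail replay along it
sample order A, B stalls at step 2 — B dequeue() → empty has no legal effect

not linearizable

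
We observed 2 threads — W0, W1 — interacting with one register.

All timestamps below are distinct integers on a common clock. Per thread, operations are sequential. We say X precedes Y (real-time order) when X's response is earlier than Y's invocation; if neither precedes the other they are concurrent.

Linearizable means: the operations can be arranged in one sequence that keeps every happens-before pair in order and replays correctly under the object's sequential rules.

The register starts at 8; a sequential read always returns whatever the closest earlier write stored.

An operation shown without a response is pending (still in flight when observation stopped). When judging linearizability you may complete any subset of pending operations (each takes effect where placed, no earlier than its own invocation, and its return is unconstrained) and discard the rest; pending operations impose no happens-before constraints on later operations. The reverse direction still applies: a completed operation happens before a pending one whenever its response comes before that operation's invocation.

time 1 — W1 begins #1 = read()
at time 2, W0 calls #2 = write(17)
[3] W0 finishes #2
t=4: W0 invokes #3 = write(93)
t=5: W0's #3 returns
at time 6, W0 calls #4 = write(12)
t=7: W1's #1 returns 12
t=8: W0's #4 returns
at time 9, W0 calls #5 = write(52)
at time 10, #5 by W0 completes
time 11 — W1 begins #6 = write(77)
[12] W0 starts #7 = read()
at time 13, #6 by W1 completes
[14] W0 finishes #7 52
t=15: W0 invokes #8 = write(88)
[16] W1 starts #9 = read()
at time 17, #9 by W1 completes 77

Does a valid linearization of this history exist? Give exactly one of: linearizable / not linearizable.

linearizable

one valid linearization: #2, #3, #4, #1, #5, #7, #6, #9
step 1: #2 write(17) — value 17
step 2: #3 write(93) — value 93
step 3: #4 write(12) — value 12
step 4: #1 read() → 12 — value 12
step 5: #5 write(52) — value 52
step 6: #7 read() → 52 — value 52
step 7: #6 write(77) — value 77
step 8: #9 read() → 77 — value 77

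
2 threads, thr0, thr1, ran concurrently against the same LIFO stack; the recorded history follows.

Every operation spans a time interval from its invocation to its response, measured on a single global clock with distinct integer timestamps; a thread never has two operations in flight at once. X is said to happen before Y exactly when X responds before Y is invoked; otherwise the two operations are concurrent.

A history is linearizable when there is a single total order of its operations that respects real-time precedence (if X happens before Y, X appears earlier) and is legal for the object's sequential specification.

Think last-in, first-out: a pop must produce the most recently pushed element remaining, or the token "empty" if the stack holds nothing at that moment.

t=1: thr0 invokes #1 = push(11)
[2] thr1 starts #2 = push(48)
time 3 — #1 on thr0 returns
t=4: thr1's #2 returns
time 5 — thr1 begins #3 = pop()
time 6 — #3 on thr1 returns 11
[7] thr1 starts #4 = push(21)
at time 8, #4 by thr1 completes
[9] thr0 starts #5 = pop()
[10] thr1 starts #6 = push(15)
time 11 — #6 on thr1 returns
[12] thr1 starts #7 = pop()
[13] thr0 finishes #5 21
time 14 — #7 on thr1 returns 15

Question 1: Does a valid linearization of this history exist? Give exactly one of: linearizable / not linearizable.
linearizable

a witness: #2, #1, #3, #4, #5, #6, #7
step 1: #2 push(48) — stack <48>
step 2: #1 push(11) — stack <48,11>
step 3: #3 pop() → 11 — stack <48>
step 4: #4 push(21) — stack <48,21>
step 5: #5 pop() → 21 — stack <48>
step 6: #6 push(15) — stack <48,15>
step 7: #7 pop() → 15 — stack <48>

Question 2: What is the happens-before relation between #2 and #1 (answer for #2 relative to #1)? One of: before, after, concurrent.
concurrent

#2 spans [2,4], #1 spans [1,3]
the intervals overlap in both directions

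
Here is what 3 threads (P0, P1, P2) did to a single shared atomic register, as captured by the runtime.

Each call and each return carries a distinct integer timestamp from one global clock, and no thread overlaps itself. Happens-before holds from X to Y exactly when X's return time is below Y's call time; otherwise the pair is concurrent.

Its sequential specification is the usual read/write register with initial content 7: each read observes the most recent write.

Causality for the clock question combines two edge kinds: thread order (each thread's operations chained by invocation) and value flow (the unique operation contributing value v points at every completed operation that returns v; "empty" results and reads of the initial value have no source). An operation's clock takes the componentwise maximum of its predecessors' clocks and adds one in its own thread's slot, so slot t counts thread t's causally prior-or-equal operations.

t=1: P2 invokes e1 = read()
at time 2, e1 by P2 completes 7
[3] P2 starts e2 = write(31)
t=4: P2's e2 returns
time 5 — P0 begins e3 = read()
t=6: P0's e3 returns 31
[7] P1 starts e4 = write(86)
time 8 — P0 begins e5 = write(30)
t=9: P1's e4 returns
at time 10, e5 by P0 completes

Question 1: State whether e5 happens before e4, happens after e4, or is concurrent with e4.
e5 spans [8,10], e4 spans [7,9]
the intervals overlap in both directions

concurrent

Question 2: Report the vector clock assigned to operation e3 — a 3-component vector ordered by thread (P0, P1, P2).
e1 (invocation 1): nothing precedes it; P2's component alone gives (0, 0, 1)
e4 (invocation 7): nothing precedes it; P1's component alone gives (0, 1, 0)
e2 (invocation 3): componentwise max over VC(e1)=(0, 0, 1), +1 at P2, giving (0, 0, 2)
e3 (invocation 5): componentwise max over VC(e2)=(0, 0, 2), +1 at P0, giving (1, 0, 2)
e5 (invocation 8): componentwise max over VC(e3)=(1, 0, 2), +1 at P0, giving (2, 0, 2)
target: VC(e3) = (1, 0, 2)

(1, 0, 2)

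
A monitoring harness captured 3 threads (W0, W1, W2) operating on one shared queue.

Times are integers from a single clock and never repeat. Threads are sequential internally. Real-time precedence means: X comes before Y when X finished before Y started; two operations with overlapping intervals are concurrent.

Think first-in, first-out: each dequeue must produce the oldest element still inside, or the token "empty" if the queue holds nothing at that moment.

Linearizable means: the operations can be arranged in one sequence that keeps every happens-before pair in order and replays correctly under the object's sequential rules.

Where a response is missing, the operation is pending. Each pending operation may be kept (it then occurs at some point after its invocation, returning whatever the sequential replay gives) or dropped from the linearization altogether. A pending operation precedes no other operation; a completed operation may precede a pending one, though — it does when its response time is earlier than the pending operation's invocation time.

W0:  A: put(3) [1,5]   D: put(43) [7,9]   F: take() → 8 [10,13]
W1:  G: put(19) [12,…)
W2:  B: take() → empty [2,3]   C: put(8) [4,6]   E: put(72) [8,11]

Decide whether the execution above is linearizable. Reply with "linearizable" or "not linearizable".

witness order: B, C, A, D, E, F
1. B take() → empty, leaving queue <>
2. C put(8), leaving queue <8>
3. A put(3), leaving queue <8,3>
4. D put(43), leaving queue <8,3,43>
5. E put(72), leaving queue <8,3,43,72>
6. F take() → 8, leaving queue <3,43,72>

linearizable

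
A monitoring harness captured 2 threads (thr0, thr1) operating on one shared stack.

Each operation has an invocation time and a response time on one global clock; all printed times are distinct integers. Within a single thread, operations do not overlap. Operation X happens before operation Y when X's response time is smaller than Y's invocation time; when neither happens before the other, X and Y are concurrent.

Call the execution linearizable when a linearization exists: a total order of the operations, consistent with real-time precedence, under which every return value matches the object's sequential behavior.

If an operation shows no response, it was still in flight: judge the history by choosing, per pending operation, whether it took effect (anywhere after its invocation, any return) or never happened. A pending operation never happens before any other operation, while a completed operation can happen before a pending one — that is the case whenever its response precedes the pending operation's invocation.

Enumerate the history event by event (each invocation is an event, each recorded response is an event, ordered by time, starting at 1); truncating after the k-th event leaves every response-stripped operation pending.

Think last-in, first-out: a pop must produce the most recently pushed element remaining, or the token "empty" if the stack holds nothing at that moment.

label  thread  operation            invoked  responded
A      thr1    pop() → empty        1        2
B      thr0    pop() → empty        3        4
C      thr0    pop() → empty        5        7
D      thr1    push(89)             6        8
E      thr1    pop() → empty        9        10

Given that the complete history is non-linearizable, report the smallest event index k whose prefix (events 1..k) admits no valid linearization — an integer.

10

events 1..9 are linearizable, e.g. via A, B, C, D:
1. A pop() → empty, leaving stack <>
2. B pop() → empty, leaving stack <>
3. C pop() → empty, leaving stack <>
4. D push(89), leaving stack <89>
with event 10 included (E responding at time 10), all real-time-consistent orders fail
e.g. A, B, C, D, E: illegal at step 5, since E pop() → empty cannot apply there
e.g. A, B, D, C, E: illegal at step 4, since C pop() → empty cannot apply there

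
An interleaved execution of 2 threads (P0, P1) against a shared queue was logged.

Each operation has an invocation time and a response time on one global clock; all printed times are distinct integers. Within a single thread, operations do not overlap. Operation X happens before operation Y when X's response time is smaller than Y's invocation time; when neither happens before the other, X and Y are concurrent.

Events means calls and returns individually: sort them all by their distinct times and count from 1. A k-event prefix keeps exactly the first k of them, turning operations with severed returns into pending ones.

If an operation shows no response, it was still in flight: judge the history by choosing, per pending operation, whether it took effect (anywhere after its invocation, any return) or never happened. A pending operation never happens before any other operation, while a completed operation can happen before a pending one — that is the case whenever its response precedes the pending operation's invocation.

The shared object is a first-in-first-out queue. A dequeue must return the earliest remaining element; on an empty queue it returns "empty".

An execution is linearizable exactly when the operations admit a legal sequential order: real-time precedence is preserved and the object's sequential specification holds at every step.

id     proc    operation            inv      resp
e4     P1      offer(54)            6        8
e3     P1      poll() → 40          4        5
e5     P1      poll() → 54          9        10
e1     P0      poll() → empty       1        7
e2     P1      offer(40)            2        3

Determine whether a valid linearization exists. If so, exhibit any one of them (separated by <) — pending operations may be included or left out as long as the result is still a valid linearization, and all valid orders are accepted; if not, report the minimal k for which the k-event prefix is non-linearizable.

step 1: e1 poll() → empty — queue <>
step 2: e2 offer(40) — queue <40>
step 3: e3 poll() → 40 — queue <>
step 4: e4 offer(54) — queue <54>
step 5: e5 poll() → 54 — queue <>

linearizable — witness: e1 < e2 < e3 < e4 < e5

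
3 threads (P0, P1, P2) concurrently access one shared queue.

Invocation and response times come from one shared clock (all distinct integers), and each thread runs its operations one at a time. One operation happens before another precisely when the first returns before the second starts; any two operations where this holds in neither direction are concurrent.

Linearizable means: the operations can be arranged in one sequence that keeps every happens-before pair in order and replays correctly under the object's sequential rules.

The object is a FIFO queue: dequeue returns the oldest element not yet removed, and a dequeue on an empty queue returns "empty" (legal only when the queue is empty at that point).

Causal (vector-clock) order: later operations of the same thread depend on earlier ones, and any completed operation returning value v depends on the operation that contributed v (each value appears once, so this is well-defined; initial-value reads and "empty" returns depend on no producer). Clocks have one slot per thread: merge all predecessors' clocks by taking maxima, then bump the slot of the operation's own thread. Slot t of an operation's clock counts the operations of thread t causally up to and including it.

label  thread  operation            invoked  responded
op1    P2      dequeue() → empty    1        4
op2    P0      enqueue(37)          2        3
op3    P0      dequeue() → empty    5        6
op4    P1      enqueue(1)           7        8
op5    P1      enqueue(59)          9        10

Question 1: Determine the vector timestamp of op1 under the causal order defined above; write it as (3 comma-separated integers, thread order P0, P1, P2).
(0, 0, 1)

root op op1, invoked 1: fresh clock plus P2's own tick → (0, 0, 1)
root op op4, invoked 7: fresh clock plus P1's own tick → (0, 1, 0)
root op op2, invoked 2: fresh clock plus P0's own tick → (1, 0, 0)
VC(op5, invoked at 9): max of VC(op4)=(0, 1, 0), then +1 on thread P1 → (0, 2, 0)
VC(op3, invoked at 5): max of VC(op2)=(1, 0, 0), then +1 on thread P0 → (2, 0, 0)
target: VC(op1) = (0, 0, 1)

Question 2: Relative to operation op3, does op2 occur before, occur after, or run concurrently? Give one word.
before

op2 spans [2,3], op3 spans [5,6]
resp(op2)=3 < inv(op3)=5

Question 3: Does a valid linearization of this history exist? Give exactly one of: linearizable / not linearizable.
not linearizable

the violation lands at event 6, op3's response at time 6: events 1..5 linearize, events 1..6 do not
2 orders of the 3 completed queue ops respect real time; none is legal
for example op1, op2, op3 fails at step 3: op3 dequeue() → empty is not legal there
for example op2, op1, op3 fails at step 2: op1 dequeue() → empty is not legal there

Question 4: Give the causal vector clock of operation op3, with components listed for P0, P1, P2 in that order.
(2, 0, 0)

VC(op1, invoked at 1): no causal predecessors; +1 on P2 → (0, 0, 1)
VC(op4, invoked at 7): no causal predecessors; +1 on P1 → (0, 1, 0)
VC(op2, invoked at 2): no causal predecessors; +1 on P0 → (1, 0, 0)
op5, invoked 9, takes VC(op4)=(0, 1, 0) under max, adds 1 for P1 → (0, 2, 0)
op3, invoked 5, takes VC(op2)=(1, 0, 0) under max, adds 1 for P0 → (2, 0, 0)
target: VC(op3) = (2, 0, 0)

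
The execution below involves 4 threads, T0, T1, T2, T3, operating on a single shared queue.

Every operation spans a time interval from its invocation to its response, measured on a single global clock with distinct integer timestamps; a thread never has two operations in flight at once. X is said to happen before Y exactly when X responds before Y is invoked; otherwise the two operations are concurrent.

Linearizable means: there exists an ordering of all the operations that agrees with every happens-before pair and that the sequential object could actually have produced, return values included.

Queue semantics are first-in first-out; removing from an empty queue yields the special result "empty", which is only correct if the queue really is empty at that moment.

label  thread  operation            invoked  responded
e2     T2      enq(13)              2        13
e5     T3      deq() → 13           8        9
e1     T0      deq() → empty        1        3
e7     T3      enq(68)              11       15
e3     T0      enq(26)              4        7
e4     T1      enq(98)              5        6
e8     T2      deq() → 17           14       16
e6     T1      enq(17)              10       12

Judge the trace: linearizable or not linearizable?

prefix check: 1..15 passes, 1..16 fails once e8's time-16 response joins
real-time-consistent orders of the 8 completed operations: 40 — all fail the queue replay
one such order, e1, e2, e3, e4, e5, e6, e7, e8, breaks at step 8 where e8 deq() → 17 is illegal
one such order, e1, e2, e3, e4, e5, e6, e8, e7, breaks at step 7 where e8 deq() → 17 is illegal

not linearizable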